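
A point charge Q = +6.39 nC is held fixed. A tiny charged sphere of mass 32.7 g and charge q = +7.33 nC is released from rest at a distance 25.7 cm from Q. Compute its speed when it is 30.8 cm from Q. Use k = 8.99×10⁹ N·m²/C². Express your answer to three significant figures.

Only the electrostatic force acts, so mechanical energy is conserved: ½mv² = U₁ − U₂ = kQq(1/r₁ − 1/r₂).
U₁ − U₂ = (8.99×10⁹ N·m²/C²)(6.39×10⁻⁹ C)(7.33×10⁻⁹ C)(1/0.257 − 1/0.308) = 2.71×10⁻⁷ J.
v = √(2·2.71×10⁻⁷/0.0327) = 4.07×10⁻³ m/s.

4.07×10⁻³ m/s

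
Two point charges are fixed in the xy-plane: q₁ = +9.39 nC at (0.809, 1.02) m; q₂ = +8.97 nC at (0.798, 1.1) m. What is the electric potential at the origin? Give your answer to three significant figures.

124 V

Electric potential is a scalar, so the contributions from each charge add algebraically: V = Σ kqᵢ/rᵢ.
Distances from the field point to each charge: r₁ = 1.30 m, r₂ = 1.36 m.
V = k[(9.39×10⁻⁹)/(1.30) + (8.97×10⁻⁹)/(1.36)] = 124 V.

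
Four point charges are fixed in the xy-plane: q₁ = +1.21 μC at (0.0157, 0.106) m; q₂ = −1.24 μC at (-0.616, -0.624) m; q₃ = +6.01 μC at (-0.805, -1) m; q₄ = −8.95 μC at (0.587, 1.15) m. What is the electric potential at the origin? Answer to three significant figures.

Electric potential is a scalar, so the contributions from each charge add algebraically: V = Σ kqᵢ/rᵢ.
Distances from the field point to each charge: r₁ = 0.107 m, r₂ = 0.877 m, r₃ = 1.28 m, r₄ = 1.29 m.
V = k[(1.21×10⁻⁶)/(0.107) + (-1.24×10⁻⁶)/(0.877) + (6.01×10⁻⁶)/(1.28) + (-8.95×10⁻⁶)/(1.29)] = 6.86×10⁴ V.

6.86×10⁴ V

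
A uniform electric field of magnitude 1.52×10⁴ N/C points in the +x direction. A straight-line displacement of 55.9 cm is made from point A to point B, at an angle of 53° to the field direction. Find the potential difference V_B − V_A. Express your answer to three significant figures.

-5110 V

Only the component of displacement along E changes the potential: ΔV = −E·d·cosθ.
ΔV = −(1.52×10⁴ V/m)(0.559 m)cos53° = -5110 V.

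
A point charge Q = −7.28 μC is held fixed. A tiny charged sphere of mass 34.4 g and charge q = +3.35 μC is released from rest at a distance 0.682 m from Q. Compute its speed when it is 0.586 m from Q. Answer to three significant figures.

1.75 m/s

Only the electrostatic force acts, so mechanical energy is conserved: ½mv² = U₁ − U₂ = kQq(1/r₁ − 1/r₂).
U₁ − U₂ = (8.99×10⁹ N·m²/C²)(-7.28×10⁻⁶ C)(3.35×10⁻⁶ C)(1/0.682 − 1/0.586) = 0.0527 J.
v = √(2·0.0527/0.0344) = 1.75 m/s.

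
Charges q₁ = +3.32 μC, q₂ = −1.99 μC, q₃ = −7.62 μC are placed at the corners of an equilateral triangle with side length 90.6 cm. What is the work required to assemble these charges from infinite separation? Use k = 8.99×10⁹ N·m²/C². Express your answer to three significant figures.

-0.166 J

The assembly work is the sum of pairwise potential energies, U = Σ_{i<j} kqᵢqⱼ/rᵢⱼ.
All three pair separations equal the side length, 0.906 m.
U = (-0.0656) + (-0.251) + (0.150) = -0.166 J.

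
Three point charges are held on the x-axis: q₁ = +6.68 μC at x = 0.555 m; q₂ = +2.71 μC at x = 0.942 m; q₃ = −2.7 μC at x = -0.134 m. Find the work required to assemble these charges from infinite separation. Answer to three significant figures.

The assembly work is the sum of pairwise potential energies, U = Σ_{i<j} kqᵢqⱼ/rᵢⱼ.
Pair separations: r₁₂ = 0.387 m, r₁₃ = 0.689 m, r₂₃ = 1.08 m.
U = (0.421) + (-0.235) + (-0.0611) = 0.124 J.

0.124 J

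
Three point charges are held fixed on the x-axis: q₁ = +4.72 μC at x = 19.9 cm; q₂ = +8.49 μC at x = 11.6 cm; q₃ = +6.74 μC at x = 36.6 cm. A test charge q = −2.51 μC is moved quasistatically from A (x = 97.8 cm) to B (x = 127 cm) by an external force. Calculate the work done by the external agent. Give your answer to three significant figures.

For quasistatic motion the external work equals the change in potential energy: W_ext = qΔV = q(V_B − V_A).
At A: distances to the source charges are 0.779 m, 0.862 m, 0.612 m; V_A = Σ kqᵢ/rᵢ = 2.42×10⁵ V.
At B: distances to the source charges are 1.07 m, 1.15 m, 0.904 m; V_B = Σ kqᵢ/rᵢ = 1.73×10⁵ V.
ΔV = V_B − V_A = -6.92×10⁴ V.
W_ext = qΔV = (-2.51×10⁻⁶ C)(-6.92×10⁴ V) = 0.174 J.

0.174 J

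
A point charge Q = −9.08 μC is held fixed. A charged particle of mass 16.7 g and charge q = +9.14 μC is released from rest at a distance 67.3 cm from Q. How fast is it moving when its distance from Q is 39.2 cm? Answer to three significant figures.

Only the electrostatic force acts, so mechanical energy is conserved: ½mv² = U₁ − U₂ = kQq(1/r₁ − 1/r₂).
U₁ − U₂ = (8.99×10⁹ N·m²/C²)(-9.08×10⁻⁶ C)(9.14×10⁻⁶ C)(1/0.673 − 1/0.392) = 0.795 J.
v = √(2·0.795/0.0167) = 9.76 m/s.

9.76 m/s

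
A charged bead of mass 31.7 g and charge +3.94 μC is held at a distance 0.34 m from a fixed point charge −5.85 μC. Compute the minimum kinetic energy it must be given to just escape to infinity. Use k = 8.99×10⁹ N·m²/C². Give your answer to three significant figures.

To just escape, total mechanical energy must reach zero at infinity: ½mv²_min + U = 0, so ½mv²_min = −U = |kQq|/r.
|U| = |kQq|/r = (8.99×10⁹ N·m²/C²)(5.85×10⁻⁶)(3.94×10⁻⁶)/(0.340) = 0.609 J.

0.609 J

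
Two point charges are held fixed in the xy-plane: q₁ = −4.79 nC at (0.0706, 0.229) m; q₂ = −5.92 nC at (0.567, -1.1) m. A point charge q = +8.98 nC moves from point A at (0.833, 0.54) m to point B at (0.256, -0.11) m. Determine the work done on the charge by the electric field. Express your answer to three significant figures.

7.04×10⁻⁷ J

The work done by the electric force is W_field = −ΔU = −q(V_B − V_A) = q(V_A − V_B).
At A: distances to the source charges are 0.823 m, 1.66 m; V_A = Σ kqᵢ/rᵢ = -84.3 V.
At B: distances to the source charges are 0.386 m, 1.04 m; V_B = Σ kqᵢ/rᵢ = -163 V.
ΔV = V_B − V_A = -78.4 V.
W_field = −qΔV = −(8.98×10⁻⁹ C)(-78.4 V) = 7.04×10⁻⁷ J.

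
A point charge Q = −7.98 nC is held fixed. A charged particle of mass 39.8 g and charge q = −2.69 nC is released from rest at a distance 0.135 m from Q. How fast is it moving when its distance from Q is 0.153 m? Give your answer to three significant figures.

Only the electrostatic force acts, so mechanical energy is conserved: ½mv² = U₁ − U₂ = kQq(1/r₁ − 1/r₂).
U₁ − U₂ = (8.99×10⁹ N·m²/C²)(-7.98×10⁻⁹ C)(-2.69×10⁻⁹ C)(1/0.135 − 1/0.153) = 1.68×10⁻⁷ J.
v = √(2·1.68×10⁻⁷/0.0398) = 2.91×10⁻³ m/s.

2.91×10⁻³ m/s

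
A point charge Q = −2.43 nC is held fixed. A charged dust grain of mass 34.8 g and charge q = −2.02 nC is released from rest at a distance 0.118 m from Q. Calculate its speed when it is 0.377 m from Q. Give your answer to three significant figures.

3.84×10⁻³ m/s

Only the electrostatic force acts, so mechanical energy is conserved: ½mv² = U₁ − U₂ = kQq(1/r₁ − 1/r₂).
U₁ − U₂ = (8.99×10⁹ N·m²/C²)(-2.43×10⁻⁹ C)(-2.02×10⁻⁹ C)(1/0.118 − 1/0.377) = 2.57×10⁻⁷ J.
v = √(2·2.57×10⁻⁷/0.0348) = 3.84×10⁻³ m/s.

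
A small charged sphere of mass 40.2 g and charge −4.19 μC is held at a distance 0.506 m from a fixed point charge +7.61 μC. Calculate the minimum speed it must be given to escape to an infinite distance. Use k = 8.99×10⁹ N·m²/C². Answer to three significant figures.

5.31 m/s

To just escape, total mechanical energy must reach zero at infinity: ½mv²_min + U = 0, so ½mv²_min = −U = |kQq|/r.
|U| = |kQq|/r = (8.99×10⁹ N·m²/C²)(7.61×10⁻⁶)(4.19×10⁻⁶)/(0.506) = 0.567 J.
v_min = √(2|U|/m) = √(2·0.567/0.0402) = 5.31 m/s.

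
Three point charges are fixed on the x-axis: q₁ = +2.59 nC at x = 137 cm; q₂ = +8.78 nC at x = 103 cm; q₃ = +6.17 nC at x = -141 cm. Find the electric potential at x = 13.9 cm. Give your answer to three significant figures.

143 V

The total potential is the scalar sum of each charge's contribution, V = Σ kqᵢ/rᵢ.
Distances from the field point to each charge: r₁ = 1.23 m, r₂ = 0.891 m, r₃ = 1.55 m.
V = k[(2.59×10⁻⁹)/(1.23) + (8.78×10⁻⁹)/(0.891) + (6.17×10⁻⁹)/(1.55)] = 143 V.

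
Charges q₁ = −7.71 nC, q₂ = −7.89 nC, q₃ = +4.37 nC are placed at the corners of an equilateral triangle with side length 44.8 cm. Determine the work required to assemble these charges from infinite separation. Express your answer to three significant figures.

The work to assemble the configuration equals its total potential energy, U = Σ kqᵢqⱼ/rᵢⱼ over all pairs.
All three pair separations equal the side length, 0.448 m.
U = (1.22×10⁻⁶) + (-6.76×10⁻⁷) + (-6.92×10⁻⁷) = -1.47×10⁻⁷ J.

-1.47×10⁻⁷ J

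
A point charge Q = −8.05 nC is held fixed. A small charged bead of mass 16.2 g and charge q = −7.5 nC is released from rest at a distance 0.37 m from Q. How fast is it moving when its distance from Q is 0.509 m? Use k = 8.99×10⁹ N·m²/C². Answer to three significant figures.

Only the electrostatic force acts, so mechanical energy is conserved: ½mv² = U₁ − U₂ = kQq(1/r₁ − 1/r₂).
U₁ − U₂ = (8.99×10⁹ N·m²/C²)(-8.05×10⁻⁹ C)(-7.50×10⁻⁹ C)(1/0.370 − 1/0.509) = 4.01×10⁻⁷ J.
v = √(2·4.01×10⁻⁷/0.0162) = 7.03×10⁻³ m/s.

7.03×10⁻³ m/s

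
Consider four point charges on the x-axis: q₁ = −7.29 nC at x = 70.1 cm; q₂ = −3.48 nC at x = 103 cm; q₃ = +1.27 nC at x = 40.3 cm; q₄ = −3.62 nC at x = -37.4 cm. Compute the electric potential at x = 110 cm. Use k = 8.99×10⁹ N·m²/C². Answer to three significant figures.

The total potential is the scalar sum of each charge's contribution, V = Σ kqᵢ/rᵢ.
Distances from the field point to each charge: r₁ = 0.399 m, r₂ = 0.0700 m, r₃ = 0.697 m, r₄ = 1.47 m.
V = k[(-7.29×10⁻⁹)/(0.399) + (-3.48×10⁻⁹)/(0.0700) + (1.27×10⁻⁹)/(0.697) + (-3.62×10⁻⁹)/(1.47)] = -617 V.

-617 V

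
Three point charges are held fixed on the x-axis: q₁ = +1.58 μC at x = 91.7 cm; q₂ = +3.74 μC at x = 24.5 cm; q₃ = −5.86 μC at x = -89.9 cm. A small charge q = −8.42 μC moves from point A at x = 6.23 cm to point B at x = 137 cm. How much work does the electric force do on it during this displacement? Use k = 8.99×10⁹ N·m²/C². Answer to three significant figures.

-0.908 J

The work done by the electric force is W_field = −ΔU = −q(V_B − V_A) = q(V_A − V_B).
At A: distances to the source charges are 0.855 m, 0.183 m, 0.961 m; V_A = Σ kqᵢ/rᵢ = 1.46×10⁵ V.
At B: distances to the source charges are 0.453 m, 1.12 m, 2.27 m; V_B = Σ kqᵢ/rᵢ = 3.80×10⁴ V.
ΔV = V_B − V_A = -1.08×10⁵ V.
W_field = −qΔV = −(-8.42×10⁻⁶ C)(-1.08×10⁵ V) = -0.908 J.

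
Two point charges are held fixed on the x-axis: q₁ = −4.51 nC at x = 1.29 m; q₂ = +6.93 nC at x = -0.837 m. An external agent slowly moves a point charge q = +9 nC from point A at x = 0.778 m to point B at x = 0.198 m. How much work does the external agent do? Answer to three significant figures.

For quasistatic motion the external work equals the change in potential energy: W_ext = qΔV = q(V_B − V_A).
At A: distances to the source charges are 0.512 m, 1.61 m; V_A = Σ kqᵢ/rᵢ = -40.6 V.
At B: distances to the source charges are 1.09 m, 1.03 m; V_B = Σ kqᵢ/rᵢ = 23.1 V.
ΔV = V_B − V_A = 63.7 V.
W_ext = qΔV = (9.00×10⁻⁹ C)(63.7 V) = 5.73×10⁻⁷ J.

5.73×10⁻⁷ J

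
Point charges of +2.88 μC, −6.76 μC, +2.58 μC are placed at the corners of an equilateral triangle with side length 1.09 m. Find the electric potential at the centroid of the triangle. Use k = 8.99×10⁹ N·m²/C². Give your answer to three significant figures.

Electric potential is a scalar, so the contributions from each charge add algebraically: V = Σ kqᵢ/rᵢ.
The distance from each vertex to the centroid is a/√3 = 0.629 m.
V = k[(2.88×10⁻⁶)/(0.629) + (-6.76×10⁻⁶)/(0.629) + (2.58×10⁻⁶)/(0.629)] = -1.86×10⁴ V.

-1.86×10⁴ V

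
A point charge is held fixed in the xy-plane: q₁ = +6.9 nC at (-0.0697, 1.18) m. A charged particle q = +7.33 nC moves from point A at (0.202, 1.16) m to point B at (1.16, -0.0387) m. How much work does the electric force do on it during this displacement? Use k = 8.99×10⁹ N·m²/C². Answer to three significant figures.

1.41×10⁻⁶ J

The work done by the electric force is W_field = −ΔU = −q(V_B − V_A) = q(V_A − V_B).
At A: distance to the source charge is 0.272 m; V_A = kq₁/r = 228 V.
At B: distance to the source charge is 1.73 m; V_B = kq₁/r = 35.8 V.
ΔV = V_B − V_A = -192 V.
W_field = −qΔV = −(7.33×10⁻⁹ C)(-192 V) = 1.41×10⁻⁶ J.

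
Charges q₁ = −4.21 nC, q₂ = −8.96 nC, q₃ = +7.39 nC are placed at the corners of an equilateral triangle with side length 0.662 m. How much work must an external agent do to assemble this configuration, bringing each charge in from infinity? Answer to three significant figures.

-8.09×10⁻⁷ J

The work to assemble the configuration equals its total potential energy, U = Σ kqᵢqⱼ/rᵢⱼ over all pairs.
All three pair separations equal the side length, 0.662 m.
U = (5.12×10⁻⁷) + (-4.23×10⁻⁷) + (-8.99×10⁻⁷) = -8.09×10⁻⁷ J.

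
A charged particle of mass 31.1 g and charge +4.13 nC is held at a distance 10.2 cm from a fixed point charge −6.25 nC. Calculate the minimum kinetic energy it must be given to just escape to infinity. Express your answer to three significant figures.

2.28×10⁻⁶ J

To just escape, total mechanical energy must reach zero at infinity: ½mv²_min + U = 0, so ½mv²_min = −U = |kQq|/r.
|U| = |kQq|/r = (8.99×10⁹ N·m²/C²)(6.25×10⁻⁹)(4.13×10⁻⁹)/(0.102) = 2.28×10⁻⁶ J.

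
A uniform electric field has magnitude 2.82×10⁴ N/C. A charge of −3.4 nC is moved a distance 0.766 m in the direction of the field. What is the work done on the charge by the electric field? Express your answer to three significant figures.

-7.34×10⁻⁵ J

The potential change for a displacement 0.766 m in the direction of the field is ΔV = −Ed = -2.16×10⁴ V.
W_field = −qΔV = -7.34×10⁻⁵ J.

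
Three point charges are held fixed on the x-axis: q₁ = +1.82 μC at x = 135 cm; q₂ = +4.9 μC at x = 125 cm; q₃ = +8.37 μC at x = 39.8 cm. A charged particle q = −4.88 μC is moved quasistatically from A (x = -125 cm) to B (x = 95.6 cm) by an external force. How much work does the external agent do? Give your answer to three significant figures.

-1.25 J

For quasistatic motion the external work equals the change in potential energy: W_ext = qΔV = q(V_B − V_A).
At A: distances to the source charges are 2.60 m, 2.50 m, 1.65 m; V_A = Σ kqᵢ/rᵢ = 6.96×10⁴ V.
At B: distances to the source charges are 0.394 m, 0.294 m, 0.558 m; V_B = Σ kqᵢ/rᵢ = 3.26×10⁵ V.
ΔV = V_B − V_A = 2.57×10⁵ V.
W_ext = qΔV = (-4.88×10⁻⁶ C)(2.57×10⁵ V) = -1.25 J.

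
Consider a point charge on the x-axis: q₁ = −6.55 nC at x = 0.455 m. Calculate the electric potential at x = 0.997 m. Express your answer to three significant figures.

-109 V

The total potential is the scalar sum of each charge's contribution, V = Σ kqᵢ/rᵢ.
V = k[(-6.55×10⁻⁹)/(0.542)] = -109 V.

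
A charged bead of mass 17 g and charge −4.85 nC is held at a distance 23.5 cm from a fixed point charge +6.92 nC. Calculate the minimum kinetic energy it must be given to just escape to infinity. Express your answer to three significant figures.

To just escape, total mechanical energy must reach zero at infinity: ½mv²_min + U = 0, so ½mv²_min = −U = |kQq|/r.
|U| = |kQq|/r = (8.99×10⁹ N·m²/C²)(6.92×10⁻⁹)(4.85×10⁻⁹)/(0.235) = 1.28×10⁻⁶ J.

1.28×10⁻⁶ J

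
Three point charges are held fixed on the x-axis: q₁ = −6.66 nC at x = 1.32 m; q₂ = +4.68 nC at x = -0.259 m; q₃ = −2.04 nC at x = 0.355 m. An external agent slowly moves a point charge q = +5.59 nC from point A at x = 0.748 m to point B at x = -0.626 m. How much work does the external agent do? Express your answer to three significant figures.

For quasistatic motion the external work equals the change in potential energy: W_ext = qΔV = q(V_B − V_A).
At A: distances to the source charges are 0.572 m, 1.01 m, 0.393 m; V_A = Σ kqᵢ/rᵢ = -110 V.
At B: distances to the source charges are 1.95 m, 0.367 m, 0.981 m; V_B = Σ kqᵢ/rᵢ = 65.2 V.
ΔV = V_B − V_A = 175 V.
W_ext = qΔV = (5.59×10⁻⁹ C)(175 V) = 9.77×10⁻⁷ J.

9.77×10⁻⁷ J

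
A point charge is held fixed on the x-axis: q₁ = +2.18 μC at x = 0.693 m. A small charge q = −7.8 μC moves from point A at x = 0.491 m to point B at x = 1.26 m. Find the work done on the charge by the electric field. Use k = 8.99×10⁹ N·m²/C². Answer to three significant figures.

-0.487 J

The work done by the electric force is W_field = −ΔU = −q(V_B − V_A) = q(V_A − V_B).
At A: distance to the source charge is 0.202 m; V_A = kq₁/r = 9.70×10⁴ V.
At B: distance to the source charge is 0.567 m; V_B = kq₁/r = 3.46×10⁴ V.
ΔV = V_B − V_A = -6.25×10⁴ V.
W_field = −qΔV = −(-7.80×10⁻⁶ C)(-6.25×10⁴ V) = -0.487 J.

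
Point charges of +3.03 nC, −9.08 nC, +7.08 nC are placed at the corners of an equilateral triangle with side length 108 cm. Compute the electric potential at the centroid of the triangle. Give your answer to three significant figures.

14.9 V

Electric potential is a scalar, so the contributions from each charge add algebraically: V = Σ kqᵢ/rᵢ.
The distance from each vertex to the centroid is a/√3 = 0.624 m.
V = k[(3.03×10⁻⁹)/(0.624) + (-9.08×10⁻⁹)/(0.624) + (7.08×10⁻⁹)/(0.624)] = 14.9 V.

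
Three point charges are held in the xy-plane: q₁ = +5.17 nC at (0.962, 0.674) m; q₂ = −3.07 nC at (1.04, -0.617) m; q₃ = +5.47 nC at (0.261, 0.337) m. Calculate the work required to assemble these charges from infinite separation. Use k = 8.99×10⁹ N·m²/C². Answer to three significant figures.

9.40×10⁻⁸ J

The assembly work is the sum of pairwise potential energies, U = Σ_{i<j} kqᵢqⱼ/rᵢⱼ.
Pair separations: r₁₂ = 1.29 m, r₁₃ = 0.778 m, r₂₃ = 1.23 m.
U = (-1.10×10⁻⁷) + (3.27×10⁻⁷) + (-1.23×10⁻⁷) = 9.40×10⁻⁸ J.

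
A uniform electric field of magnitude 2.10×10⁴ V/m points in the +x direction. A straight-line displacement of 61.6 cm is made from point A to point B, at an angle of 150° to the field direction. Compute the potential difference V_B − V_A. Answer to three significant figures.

1.12×10⁴ V

Only the component of displacement along E changes the potential: ΔV = −E·d·cosθ.
ΔV = −(2.10×10⁴ V/m)(0.616 m)cos150° = 1.12×10⁴ V.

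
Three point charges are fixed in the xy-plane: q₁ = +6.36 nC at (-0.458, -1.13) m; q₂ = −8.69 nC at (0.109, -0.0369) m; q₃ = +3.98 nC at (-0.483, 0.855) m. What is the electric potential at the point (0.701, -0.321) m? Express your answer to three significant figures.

Electric potential is a scalar, so the contributions from each charge add algebraically: V = Σ kqᵢ/rᵢ.
Distances from the field point to each charge: r₁ = 1.41 m, r₂ = 0.657 m, r₃ = 1.67 m.
V = k[(6.36×10⁻⁹)/(1.41) + (-8.69×10⁻⁹)/(0.657) + (3.98×10⁻⁹)/(1.67)] = -57.1 V.

-57.1 V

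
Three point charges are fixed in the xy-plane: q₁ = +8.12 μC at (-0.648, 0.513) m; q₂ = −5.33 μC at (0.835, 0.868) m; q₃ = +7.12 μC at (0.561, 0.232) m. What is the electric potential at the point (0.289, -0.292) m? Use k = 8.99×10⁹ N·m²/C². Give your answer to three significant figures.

Electric potential is a scalar, so the contributions from each charge add algebraically: V = Σ kqᵢ/rᵢ.
Distances from the field point to each charge: r₁ = 1.24 m, r₂ = 1.28 m, r₃ = 0.590 m.
V = k[(8.12×10⁻⁶)/(1.24) + (-5.33×10⁻⁶)/(1.28) + (7.12×10⁻⁶)/(0.590)] = 1.30×10⁵ V.

1.30×10⁵ V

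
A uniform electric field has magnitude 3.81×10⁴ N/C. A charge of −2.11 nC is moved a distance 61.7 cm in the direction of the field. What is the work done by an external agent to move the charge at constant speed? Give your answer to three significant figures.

The potential change for a displacement 61.7 cm in the direction of the field is ΔV = −Ed = -2.35×10⁴ V.
W_ext = qΔV = 4.96×10⁻⁵ J.

4.96×10⁻⁵ J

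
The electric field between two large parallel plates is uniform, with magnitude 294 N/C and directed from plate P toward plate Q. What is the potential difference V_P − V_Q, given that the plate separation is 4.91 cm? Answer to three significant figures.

In a uniform field, potential decreases in the direction of E: ΔV = −E·d for a displacement d parallel to E.
Going from Q to P is a displacement of 4.91 cm opposite to the field, so V_P − V_Q = +Ed = 14.4 V.

14.4 V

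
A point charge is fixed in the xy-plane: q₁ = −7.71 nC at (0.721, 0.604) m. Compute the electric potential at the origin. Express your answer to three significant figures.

-73.7 V

The total potential is the scalar sum of each charge's contribution, V = Σ kqᵢ/rᵢ.
Distances from the field point to each charge: r₁ = 0.941 m.
V = k[(-7.71×10⁻⁹)/(0.941)] = -73.7 V.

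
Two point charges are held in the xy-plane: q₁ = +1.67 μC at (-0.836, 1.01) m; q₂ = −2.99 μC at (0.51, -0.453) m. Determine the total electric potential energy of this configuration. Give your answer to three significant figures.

The work to assemble the configuration equals its total potential energy, U = Σ kqᵢqⱼ/rᵢⱼ over all pairs.
Pair separations: r₁₂ = 1.99 m.
U = (-0.0226) = -0.0226 J.

-0.0226 J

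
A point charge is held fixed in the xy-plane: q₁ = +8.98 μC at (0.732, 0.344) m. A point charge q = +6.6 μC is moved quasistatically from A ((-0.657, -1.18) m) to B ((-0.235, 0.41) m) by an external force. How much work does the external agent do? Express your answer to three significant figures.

0.291 J

For quasistatic motion the external work equals the change in potential energy: W_ext = qΔV = q(V_B − V_A).
At A: distance to the source charge is 2.06 m; V_A = kq₁/r = 3.92×10⁴ V.
At B: distance to the source charge is 0.969 m; V_B = kq₁/r = 8.33×10⁴ V.
ΔV = V_B − V_A = 4.41×10⁴ V.
W_ext = qΔV = (6.60×10⁻⁶ C)(4.41×10⁴ V) = 0.291 J.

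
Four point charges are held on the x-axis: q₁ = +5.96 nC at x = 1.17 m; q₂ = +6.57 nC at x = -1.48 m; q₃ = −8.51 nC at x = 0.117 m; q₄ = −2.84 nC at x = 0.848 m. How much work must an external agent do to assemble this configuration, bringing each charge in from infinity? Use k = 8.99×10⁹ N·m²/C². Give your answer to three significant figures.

The assembly work is the sum of pairwise potential energies, U = Σ_{i<j} kqᵢqⱼ/rᵢⱼ.
Pair separations: r₁₂ = 2.65 m, r₁₃ = 1.05 m, r₁₄ = 0.322 m, r₂₃ = 1.60 m, r₂₄ = 2.33 m, r₃₄ = 0.731 m.
Summing all 6 pair terms gives U = -8.62×10⁻⁷ J.

-8.62×10⁻⁷ J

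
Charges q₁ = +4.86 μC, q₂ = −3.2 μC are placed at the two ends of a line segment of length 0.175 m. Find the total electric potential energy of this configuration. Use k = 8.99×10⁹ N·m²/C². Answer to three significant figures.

The work to assemble the configuration equals its total potential energy, U = Σ kqᵢqⱼ/rᵢⱼ over all pairs.
The separation is r = 0.175 m.
U = (-0.799) = -0.799 J.

-0.799 J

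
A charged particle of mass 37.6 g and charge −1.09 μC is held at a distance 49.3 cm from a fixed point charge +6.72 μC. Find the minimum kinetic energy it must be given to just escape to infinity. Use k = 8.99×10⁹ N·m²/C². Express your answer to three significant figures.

To just escape, total mechanical energy must reach zero at infinity: ½mv²_min + U = 0, so ½mv²_min = −U = |kQq|/r.
|U| = |kQq|/r = (8.99×10⁹ N·m²/C²)(6.72×10⁻⁶)(1.09×10⁻⁶)/(0.493) = 0.134 J.

0.134 J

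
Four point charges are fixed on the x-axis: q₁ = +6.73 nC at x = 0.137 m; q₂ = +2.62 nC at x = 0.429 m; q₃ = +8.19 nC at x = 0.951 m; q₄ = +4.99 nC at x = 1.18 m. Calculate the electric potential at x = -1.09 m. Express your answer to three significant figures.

The total potential is the scalar sum of each charge's contribution, V = Σ kqᵢ/rᵢ.
Distances from the field point to each charge: r₁ = 1.23 m, r₂ = 1.52 m, r₃ = 2.04 m, r₄ = 2.27 m.
V = k[(6.73×10⁻⁹)/(1.23) + (2.62×10⁻⁹)/(1.52) + (8.19×10⁻⁹)/(2.04) + (4.99×10⁻⁹)/(2.27)] = 121 V.

121 V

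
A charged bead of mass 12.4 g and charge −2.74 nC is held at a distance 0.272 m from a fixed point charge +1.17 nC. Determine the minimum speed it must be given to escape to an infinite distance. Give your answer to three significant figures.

4.13×10⁻³ m/s

To just escape, total mechanical energy must reach zero at infinity: ½mv²_min + U = 0, so ½mv²_min = −U = |kQq|/r.
|U| = |kQq|/r = (8.99×10⁹ N·m²/C²)(1.17×10⁻⁹)(2.74×10⁻⁹)/(0.272) = 1.06×10⁻⁷ J.
v_min = √(2|U|/m) = √(2·1.06×10⁻⁷/0.0124) = 4.13×10⁻³ m/s.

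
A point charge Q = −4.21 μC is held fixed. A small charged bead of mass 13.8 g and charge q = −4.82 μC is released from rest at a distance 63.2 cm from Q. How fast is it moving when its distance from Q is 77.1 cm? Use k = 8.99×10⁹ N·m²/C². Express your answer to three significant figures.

Only the electrostatic force acts, so mechanical energy is conserved: ½mv² = U₁ − U₂ = kQq(1/r₁ − 1/r₂).
U₁ − U₂ = (8.99×10⁹ N·m²/C²)(-4.21×10⁻⁶ C)(-4.82×10⁻⁶ C)(1/0.632 − 1/0.771) = 0.0520 J.
v = √(2·0.0520/0.0138) = 2.75 m/s.

2.75 m/s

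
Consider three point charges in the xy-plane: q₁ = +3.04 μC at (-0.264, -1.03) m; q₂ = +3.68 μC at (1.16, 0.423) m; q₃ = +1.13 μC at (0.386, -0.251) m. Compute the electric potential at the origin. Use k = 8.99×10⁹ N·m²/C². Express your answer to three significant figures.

7.46×10⁴ V

The total potential is the scalar sum of each charge's contribution, V = Σ kqᵢ/rᵢ.
Distances from the field point to each charge: r₁ = 1.06 m, r₂ = 1.23 m, r₃ = 0.460 m.
V = k[(3.04×10⁻⁶)/(1.06) + (3.68×10⁻⁶)/(1.23) + (1.13×10⁻⁶)/(0.460)] = 7.46×10⁴ V.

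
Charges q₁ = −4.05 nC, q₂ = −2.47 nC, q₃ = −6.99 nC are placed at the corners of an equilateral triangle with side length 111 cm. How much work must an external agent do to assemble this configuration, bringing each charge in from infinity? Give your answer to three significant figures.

The work to assemble the configuration equals its total potential energy, U = Σ kqᵢqⱼ/rᵢⱼ over all pairs.
All three pair separations equal the side length, 1.11 m.
U = (8.10×10⁻⁸) + (2.29×10⁻⁷) + (1.40×10⁻⁷) = 4.50×10⁻⁷ J.

4.50×10⁻⁷ J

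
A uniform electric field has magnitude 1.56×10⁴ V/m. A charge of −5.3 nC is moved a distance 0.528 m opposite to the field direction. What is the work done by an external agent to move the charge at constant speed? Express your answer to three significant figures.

The potential change for a displacement 0.528 m opposite to the field direction is ΔV = +Ed = 8240 V.
W_ext = qΔV = -4.37×10⁻⁵ J.

-4.37×10⁻⁵ J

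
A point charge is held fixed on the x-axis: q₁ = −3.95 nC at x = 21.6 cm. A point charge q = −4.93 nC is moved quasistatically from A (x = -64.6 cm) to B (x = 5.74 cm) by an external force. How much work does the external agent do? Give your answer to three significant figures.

For quasistatic motion the external work equals the change in potential energy: W_ext = qΔV = q(V_B − V_A).
At A: distance to the source charge is 0.862 m; V_A = kq₁/r = -41.2 V.
At B: distance to the source charge is 0.159 m; V_B = kq₁/r = -224 V.
ΔV = V_B − V_A = -183 V.
W_ext = qΔV = (-4.93×10⁻⁹ C)(-183 V) = 9.01×10⁻⁷ J.

9.01×10⁻⁷ J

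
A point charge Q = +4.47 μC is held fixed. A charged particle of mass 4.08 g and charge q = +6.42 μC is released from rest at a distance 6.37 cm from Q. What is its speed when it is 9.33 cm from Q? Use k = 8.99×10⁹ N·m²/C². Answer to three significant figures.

Only the electrostatic force acts, so mechanical energy is conserved: ½mv² = U₁ − U₂ = kQq(1/r₁ − 1/r₂).
U₁ − U₂ = (8.99×10⁹ N·m²/C²)(4.47×10⁻⁶ C)(6.42×10⁻⁶ C)(1/0.0637 − 1/0.0933) = 1.28 J.
v = √(2·1.28/4.08×10⁻³) = 25.1 m/s.

25.1 m/s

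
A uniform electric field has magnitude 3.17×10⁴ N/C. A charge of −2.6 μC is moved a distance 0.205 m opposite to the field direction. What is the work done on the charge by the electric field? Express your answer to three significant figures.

0.0169 J

The potential change for a displacement 0.205 m opposite to the field direction is ΔV = +Ed = 6500 V.
W_field = −qΔV = 0.0169 J.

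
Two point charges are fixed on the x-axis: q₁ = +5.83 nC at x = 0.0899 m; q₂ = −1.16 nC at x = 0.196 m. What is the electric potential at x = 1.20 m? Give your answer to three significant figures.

Electric potential is a scalar, so the contributions from each charge add algebraically: V = Σ kqᵢ/rᵢ.
Distances from the field point to each charge: r₁ = 1.11 m, r₂ = 1.00 m.
V = k[(5.83×10⁻⁹)/(1.11) + (-1.16×10⁻⁹)/(1.00)] = 36.8 V.

36.8 V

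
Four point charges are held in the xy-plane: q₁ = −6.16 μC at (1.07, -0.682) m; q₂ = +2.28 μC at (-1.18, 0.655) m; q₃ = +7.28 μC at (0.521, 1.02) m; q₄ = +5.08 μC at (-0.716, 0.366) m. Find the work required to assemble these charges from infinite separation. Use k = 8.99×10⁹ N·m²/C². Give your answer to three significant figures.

0.104 J

The assembly work is the sum of pairwise potential energies, U = Σ_{i<j} kqᵢqⱼ/rᵢⱼ.
Pair separations: r₁₂ = 2.62 m, r₁₃ = 1.79 m, r₁₄ = 2.07 m, r₂₃ = 1.74 m, r₂₄ = 0.547 m, r₃₄ = 1.40 m.
Summing all 6 pair terms gives U = 0.104 J.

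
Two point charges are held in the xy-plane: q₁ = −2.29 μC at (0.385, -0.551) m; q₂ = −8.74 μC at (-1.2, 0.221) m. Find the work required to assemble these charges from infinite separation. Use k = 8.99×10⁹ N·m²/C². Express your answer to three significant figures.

The assembly work is the sum of pairwise potential energies, U = Σ_{i<j} kqᵢqⱼ/rᵢⱼ.
Pair separations: r₁₂ = 1.76 m.
U = (0.102) = 0.102 J.

0.102 J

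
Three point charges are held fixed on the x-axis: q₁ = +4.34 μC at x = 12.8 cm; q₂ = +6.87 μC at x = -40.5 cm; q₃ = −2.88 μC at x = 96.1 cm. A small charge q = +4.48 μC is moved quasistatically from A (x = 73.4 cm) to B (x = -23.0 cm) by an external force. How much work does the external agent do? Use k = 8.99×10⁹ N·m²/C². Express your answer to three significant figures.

For quasistatic motion the external work equals the change in potential energy: W_ext = qΔV = q(V_B − V_A).
At A: distances to the source charges are 0.606 m, 1.14 m, 0.227 m; V_A = Σ kqᵢ/rᵢ = 4550 V.
At B: distances to the source charges are 0.358 m, 0.175 m, 1.19 m; V_B = Σ kqᵢ/rᵢ = 4.40×10⁵ V.
ΔV = V_B − V_A = 4.36×10⁵ V.
W_ext = qΔV = (4.48×10⁻⁶ C)(4.36×10⁵ V) = 1.95 J.

1.95 J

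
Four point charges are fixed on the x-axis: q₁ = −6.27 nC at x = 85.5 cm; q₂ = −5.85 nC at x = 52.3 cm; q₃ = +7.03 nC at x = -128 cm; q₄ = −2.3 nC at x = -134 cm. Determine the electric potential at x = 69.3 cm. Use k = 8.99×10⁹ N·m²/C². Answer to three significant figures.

Electric potential is a scalar, so the contributions from each charge add algebraically: V = Σ kqᵢ/rᵢ.
Distances from the field point to each charge: r₁ = 0.162 m, r₂ = 0.170 m, r₃ = 1.97 m, r₄ = 2.03 m.
V = k[(-6.27×10⁻⁹)/(0.162) + (-5.85×10⁻⁹)/(0.170) + (7.03×10⁻⁹)/(1.97) + (-2.30×10⁻⁹)/(2.03)] = -635 V.

-635 V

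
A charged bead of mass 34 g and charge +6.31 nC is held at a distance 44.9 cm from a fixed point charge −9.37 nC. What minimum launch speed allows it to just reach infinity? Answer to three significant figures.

To just escape, total mechanical energy must reach zero at infinity: ½mv²_min + U = 0, so ½mv²_min = −U = |kQq|/r.
|U| = |kQq|/r = (8.99×10⁹ N·m²/C²)(9.37×10⁻⁹)(6.31×10⁻⁹)/(0.449) = 1.18×10⁻⁶ J.
v_min = √(2|U|/m) = √(2·1.18×10⁻⁶/0.0340) = 8.34×10⁻³ m/s.

8.34×10⁻³ m/s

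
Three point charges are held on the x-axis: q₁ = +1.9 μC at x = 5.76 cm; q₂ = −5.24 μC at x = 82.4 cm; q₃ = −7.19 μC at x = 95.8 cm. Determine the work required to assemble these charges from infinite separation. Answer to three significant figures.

2.27 J

The work to assemble the configuration equals its total potential energy, U = Σ kqᵢqⱼ/rᵢⱼ over all pairs.
Pair separations: r₁₂ = 0.766 m, r₁₃ = 0.900 m, r₂₃ = 0.134 m.
U = (-0.117) + (-0.136) + (2.53) = 2.27 J.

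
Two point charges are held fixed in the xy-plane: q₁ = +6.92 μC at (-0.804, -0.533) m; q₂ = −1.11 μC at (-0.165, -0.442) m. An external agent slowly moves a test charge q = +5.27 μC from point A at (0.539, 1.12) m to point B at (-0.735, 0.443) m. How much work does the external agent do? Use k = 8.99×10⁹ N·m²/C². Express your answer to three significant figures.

For quasistatic motion the external work equals the change in potential energy: W_ext = qΔV = q(V_B − V_A).
At A: distances to the source charges are 2.13 m, 1.71 m; V_A = Σ kqᵢ/rᵢ = 2.34×10⁴ V.
At B: distances to the source charges are 0.978 m, 1.05 m; V_B = Σ kqᵢ/rᵢ = 5.41×10⁴ V.
ΔV = V_B − V_A = 3.07×10⁴ V.
W_ext = qΔV = (5.27×10⁻⁶ C)(3.07×10⁴ V) = 0.162 J.

0.162 J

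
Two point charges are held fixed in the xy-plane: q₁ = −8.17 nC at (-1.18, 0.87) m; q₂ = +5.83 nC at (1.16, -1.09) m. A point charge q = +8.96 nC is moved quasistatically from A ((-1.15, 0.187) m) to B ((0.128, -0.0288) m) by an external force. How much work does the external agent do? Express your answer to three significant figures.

For quasistatic motion the external work equals the change in potential energy: W_ext = qΔV = q(V_B − V_A).
At A: distances to the source charges are 0.684 m, 2.64 m; V_A = Σ kqᵢ/rᵢ = -87.6 V.
At B: distances to the source charges are 1.59 m, 1.48 m; V_B = Σ kqᵢ/rᵢ = -10.9 V.
ΔV = V_B − V_A = 76.7 V.
W_ext = qΔV = (8.96×10⁻⁹ C)(76.7 V) = 6.87×10⁻⁷ J.

6.87×10⁻⁷ J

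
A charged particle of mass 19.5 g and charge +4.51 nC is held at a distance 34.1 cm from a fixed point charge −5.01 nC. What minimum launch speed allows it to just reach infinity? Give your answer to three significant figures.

7.82×10⁻³ m/s

To just escape, total mechanical energy must reach zero at infinity: ½mv²_min + U = 0, so ½mv²_min = −U = |kQq|/r.
|U| = |kQq|/r = (8.99×10⁹ N·m²/C²)(5.01×10⁻⁹)(4.51×10⁻⁹)/(0.341) = 5.96×10⁻⁷ J.
v_min = √(2|U|/m) = √(2·5.96×10⁻⁷/0.0195) = 7.82×10⁻³ m/s.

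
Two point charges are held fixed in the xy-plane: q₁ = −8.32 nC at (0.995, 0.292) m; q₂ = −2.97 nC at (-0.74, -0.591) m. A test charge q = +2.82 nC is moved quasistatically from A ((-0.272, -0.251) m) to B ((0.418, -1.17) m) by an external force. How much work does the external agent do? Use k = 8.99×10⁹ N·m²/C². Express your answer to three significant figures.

9.08×10⁻⁸ J

For quasistatic motion the external work equals the change in potential energy: W_ext = qΔV = q(V_B − V_A).
At A: distances to the source charges are 1.38 m, 0.578 m; V_A = Σ kqᵢ/rᵢ = -100 V.
At B: distances to the source charges are 1.57 m, 1.29 m; V_B = Σ kqᵢ/rᵢ = -68.2 V.
ΔV = V_B − V_A = 32.2 V.
W_ext = qΔV = (2.82×10⁻⁹ C)(32.2 V) = 9.08×10⁻⁸ J.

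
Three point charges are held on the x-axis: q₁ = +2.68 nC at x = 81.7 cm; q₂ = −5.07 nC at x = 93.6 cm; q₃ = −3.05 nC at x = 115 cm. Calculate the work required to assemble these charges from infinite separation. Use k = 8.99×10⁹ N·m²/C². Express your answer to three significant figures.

The work to assemble the configuration equals its total potential energy, U = Σ kqᵢqⱼ/rᵢⱼ over all pairs.
Pair separations: r₁₂ = 0.119 m, r₁₃ = 0.333 m, r₂₃ = 0.214 m.
U = (-1.03×10⁻⁶) + (-2.21×10⁻⁷) + (6.50×10⁻⁷) = -5.98×10⁻⁷ J.

-5.98×10⁻⁷ J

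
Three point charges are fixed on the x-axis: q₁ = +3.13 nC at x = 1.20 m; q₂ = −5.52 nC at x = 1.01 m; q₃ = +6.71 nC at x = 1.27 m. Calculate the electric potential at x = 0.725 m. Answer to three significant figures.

Electric potential is a scalar, so the contributions from each charge add algebraically: V = Σ kqᵢ/rᵢ.
Distances from the field point to each charge: r₁ = 0.475 m, r₂ = 0.285 m, r₃ = 0.545 m.
V = k[(3.13×10⁻⁹)/(0.475) + (-5.52×10⁻⁹)/(0.285) + (6.71×10⁻⁹)/(0.545)] = -4.20 V.

-4.20 V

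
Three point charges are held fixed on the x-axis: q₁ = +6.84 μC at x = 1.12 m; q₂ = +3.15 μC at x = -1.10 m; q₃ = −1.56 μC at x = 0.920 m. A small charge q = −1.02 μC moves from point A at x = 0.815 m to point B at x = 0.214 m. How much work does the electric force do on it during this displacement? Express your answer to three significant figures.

-0.0135 J

The work done by the electric force is W_field = −ΔU = −q(V_B − V_A) = q(V_A − V_B).
At A: distances to the source charges are 0.305 m, 1.92 m, 0.105 m; V_A = Σ kqᵢ/rᵢ = 8.28×10⁴ V.
At B: distances to the source charges are 0.906 m, 1.31 m, 0.706 m; V_B = Σ kqᵢ/rᵢ = 6.96×10⁴ V.
ΔV = V_B − V_A = -1.33×10⁴ V.
W_field = −qΔV = −(-1.02×10⁻⁶ C)(-1.33×10⁴ V) = -0.0135 J.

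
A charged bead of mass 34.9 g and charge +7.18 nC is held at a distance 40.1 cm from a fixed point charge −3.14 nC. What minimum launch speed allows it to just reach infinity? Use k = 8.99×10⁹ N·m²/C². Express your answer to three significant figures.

To just escape, total mechanical energy must reach zero at infinity: ½mv²_min + U = 0, so ½mv²_min = −U = |kQq|/r.
|U| = |kQq|/r = (8.99×10⁹ N·m²/C²)(3.14×10⁻⁹)(7.18×10⁻⁹)/(0.401) = 5.05×10⁻⁷ J.
v_min = √(2|U|/m) = √(2·5.05×10⁻⁷/0.0349) = 5.38×10⁻³ m/s.

5.38×10⁻³ m/s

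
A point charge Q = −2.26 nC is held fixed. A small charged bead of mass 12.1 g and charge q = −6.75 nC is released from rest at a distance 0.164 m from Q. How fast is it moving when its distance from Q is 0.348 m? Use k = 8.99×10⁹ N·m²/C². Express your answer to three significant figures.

Only the electrostatic force acts, so mechanical energy is conserved: ½mv² = U₁ − U₂ = kQq(1/r₁ − 1/r₂).
U₁ − U₂ = (8.99×10⁹ N·m²/C²)(-2.26×10⁻⁹ C)(-6.75×10⁻⁹ C)(1/0.164 − 1/0.348) = 4.42×10⁻⁷ J.
v = √(2·4.42×10⁻⁷/0.0121) = 8.55×10⁻³ m/s.

8.55×10⁻³ m/s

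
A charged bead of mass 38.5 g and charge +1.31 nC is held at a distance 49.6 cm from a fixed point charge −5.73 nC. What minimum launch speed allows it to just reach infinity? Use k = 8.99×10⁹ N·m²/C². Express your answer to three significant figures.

To just escape, total mechanical energy must reach zero at infinity: ½mv²_min + U = 0, so ½mv²_min = −U = |kQq|/r.
|U| = |kQq|/r = (8.99×10⁹ N·m²/C²)(5.73×10⁻⁹)(1.31×10⁻⁹)/(0.496) = 1.36×10⁻⁷ J.
v_min = √(2|U|/m) = √(2·1.36×10⁻⁷/0.0385) = 2.66×10⁻³ m/s.

2.66×10⁻³ m/s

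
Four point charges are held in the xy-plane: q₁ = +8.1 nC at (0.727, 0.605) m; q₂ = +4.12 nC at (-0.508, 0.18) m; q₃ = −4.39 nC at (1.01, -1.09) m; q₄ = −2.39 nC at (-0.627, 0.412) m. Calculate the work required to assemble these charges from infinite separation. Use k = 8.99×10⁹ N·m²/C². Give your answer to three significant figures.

-4.63×10⁻⁷ J

The assembly work is the sum of pairwise potential energies, U = Σ_{i<j} kqᵢqⱼ/rᵢⱼ.
Pair separations: r₁₂ = 1.31 m, r₁₃ = 1.72 m, r₁₄ = 1.37 m, r₂₃ = 1.98 m, r₂₄ = 0.261 m, r₃₄ = 2.22 m.
Summing all 6 pair terms gives U = -4.63×10⁻⁷ J.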